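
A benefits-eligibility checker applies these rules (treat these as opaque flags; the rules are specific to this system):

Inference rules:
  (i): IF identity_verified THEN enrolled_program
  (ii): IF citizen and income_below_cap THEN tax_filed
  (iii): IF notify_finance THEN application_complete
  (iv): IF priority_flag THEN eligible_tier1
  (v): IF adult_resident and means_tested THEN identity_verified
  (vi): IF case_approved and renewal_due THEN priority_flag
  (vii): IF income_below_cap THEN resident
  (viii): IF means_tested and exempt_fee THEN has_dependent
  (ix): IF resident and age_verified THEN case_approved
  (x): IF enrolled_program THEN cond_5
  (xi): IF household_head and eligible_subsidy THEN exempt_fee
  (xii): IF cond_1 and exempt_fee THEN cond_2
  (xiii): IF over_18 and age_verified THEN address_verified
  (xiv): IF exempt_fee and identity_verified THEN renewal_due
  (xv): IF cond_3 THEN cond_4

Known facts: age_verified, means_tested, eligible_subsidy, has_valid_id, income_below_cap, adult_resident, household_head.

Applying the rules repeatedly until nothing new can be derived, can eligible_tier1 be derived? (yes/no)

Round 1 fires (v), (vii), (xi), giving identity_verified, resident, exempt_fee.
Round 2 fires (i), (viii), (ix), (xiv), giving enrolled_program, has_dependent, case_approved, renewal_due.
Round 3 fires (vi), (x), giving priority_flag, cond_5.
Round 4 fires (iv), giving eligible_tier1.
eligible_tier1 appears in round 4, so it is derivable.

yes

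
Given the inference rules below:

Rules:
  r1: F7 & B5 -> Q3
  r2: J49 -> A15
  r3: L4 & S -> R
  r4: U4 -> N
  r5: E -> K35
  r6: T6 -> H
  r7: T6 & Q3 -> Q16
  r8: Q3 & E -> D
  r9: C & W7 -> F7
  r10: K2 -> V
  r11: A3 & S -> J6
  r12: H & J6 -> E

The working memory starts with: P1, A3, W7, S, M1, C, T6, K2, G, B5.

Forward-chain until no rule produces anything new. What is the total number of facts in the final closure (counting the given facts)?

Round 1: r6 [T6 -> H]; r9 [C & W7 -> F7]; r10 [K2 -> V]; r11 [A3 & S -> J6]. Adds H, F7, V, J6.
Round 2: r1 [F7 & B5 -> Q3]; r12 [H & J6 -> E]. Adds Q3, E.
Round 3: r5 [E -> K35]; r7 [T6 & Q3 -> Q16]; r8 [Q3 & E -> D]. Adds K35, Q16, D.
Closure: {A3, B5, C, D, E, F7, G, H, J6, K2, K35, M1, P1, Q16, Q3, S, T6, V, W7} — 19 facts.

19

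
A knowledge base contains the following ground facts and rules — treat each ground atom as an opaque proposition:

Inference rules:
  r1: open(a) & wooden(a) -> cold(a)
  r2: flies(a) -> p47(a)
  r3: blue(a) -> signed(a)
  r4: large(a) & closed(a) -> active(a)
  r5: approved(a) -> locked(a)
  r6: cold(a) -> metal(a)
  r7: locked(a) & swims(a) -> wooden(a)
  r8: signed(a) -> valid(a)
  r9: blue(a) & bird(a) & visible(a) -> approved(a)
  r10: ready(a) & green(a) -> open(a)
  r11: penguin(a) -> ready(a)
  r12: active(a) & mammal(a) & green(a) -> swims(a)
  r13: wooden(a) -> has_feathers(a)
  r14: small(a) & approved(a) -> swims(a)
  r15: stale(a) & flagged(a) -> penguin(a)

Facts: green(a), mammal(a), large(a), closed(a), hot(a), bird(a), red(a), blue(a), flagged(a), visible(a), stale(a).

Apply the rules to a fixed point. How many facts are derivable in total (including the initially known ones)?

Round 1: r3 [blue(a) -> signed(a)]; r4 [large(a) & closed(a) -> active(a)]; r9 [blue(a) & bird(a) & visible(a) -> approved(a)]; r15 [stale(a) & flagged(a) -> penguin(a)]. Adds signed(a), active(a), approved(a), penguin(a).
Round 2: r5 [approved(a) -> locked(a)]; r8 [signed(a) -> valid(a)]; r11 [penguin(a) -> ready(a)]; r12 [active(a) & mammal(a) & green(a) -> swims(a)]. Adds locked(a), valid(a), ready(a), swims(a).
Round 3: r7 [locked(a) & swims(a) -> wooden(a)]; r10 [ready(a) & green(a) -> open(a)]. Adds wooden(a), open(a).
Round 4: r1 [open(a) & wooden(a) -> cold(a)]; r13 [wooden(a) -> has_feathers(a)]. Adds cold(a), has_feathers(a).
Round 5: r6 [cold(a) -> metal(a)]. Adds metal(a).
Closure: {active(a), approved(a), bird(a), blue(a), closed(a), cold(a), flagged(a), green(a), has_feathers(a), hot(a), large(a), locked(a), mammal(a), metal(a), open(a), penguin(a), ready(a), red(a), signed(a), stale(a), swims(a), valid(a), visible(a), wooden(a)} — 24 facts.

24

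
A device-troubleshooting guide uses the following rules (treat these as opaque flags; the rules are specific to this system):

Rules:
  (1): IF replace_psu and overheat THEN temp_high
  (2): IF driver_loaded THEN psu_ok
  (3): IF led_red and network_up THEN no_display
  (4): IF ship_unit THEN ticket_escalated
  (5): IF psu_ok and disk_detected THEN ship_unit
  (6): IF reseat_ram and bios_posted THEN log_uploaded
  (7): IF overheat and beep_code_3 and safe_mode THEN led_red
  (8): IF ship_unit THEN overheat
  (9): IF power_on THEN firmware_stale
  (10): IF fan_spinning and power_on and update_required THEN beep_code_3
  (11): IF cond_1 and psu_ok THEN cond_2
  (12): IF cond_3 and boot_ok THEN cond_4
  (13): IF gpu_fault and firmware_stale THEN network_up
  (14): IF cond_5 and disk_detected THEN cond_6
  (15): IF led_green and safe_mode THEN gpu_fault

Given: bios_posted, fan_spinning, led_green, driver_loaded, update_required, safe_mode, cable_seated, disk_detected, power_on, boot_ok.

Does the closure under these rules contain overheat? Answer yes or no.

Round 1 — (2), (9), (10), (15), derive psu_ok, firmware_stale, beep_code_3, gpu_fault.
Round 2 — (5), (13), derive ship_unit, network_up.
Round 3 — (4), (8), derive ticket_escalated, overheat.
Round 4 — (7), derive led_red.
Round 5 — (3), derive no_display.
overheat appears in round 3, so it is derivable.

yes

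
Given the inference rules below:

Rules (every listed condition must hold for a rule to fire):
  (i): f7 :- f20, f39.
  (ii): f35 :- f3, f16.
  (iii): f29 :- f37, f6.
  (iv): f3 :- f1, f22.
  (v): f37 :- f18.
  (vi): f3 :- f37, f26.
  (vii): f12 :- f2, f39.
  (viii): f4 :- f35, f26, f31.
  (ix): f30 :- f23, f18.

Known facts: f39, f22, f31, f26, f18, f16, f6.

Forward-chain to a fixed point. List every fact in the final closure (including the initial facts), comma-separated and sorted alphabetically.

Round 1 fires (v), giving f37.
Round 2 fires (iii), (vi), giving f29, f3.
Round 3 fires (ii), giving f35.
Round 4 fires (viii), giving f4.

f16, f18, f22, f26, f29, f3, f31, f35, f37, f39, f4, f6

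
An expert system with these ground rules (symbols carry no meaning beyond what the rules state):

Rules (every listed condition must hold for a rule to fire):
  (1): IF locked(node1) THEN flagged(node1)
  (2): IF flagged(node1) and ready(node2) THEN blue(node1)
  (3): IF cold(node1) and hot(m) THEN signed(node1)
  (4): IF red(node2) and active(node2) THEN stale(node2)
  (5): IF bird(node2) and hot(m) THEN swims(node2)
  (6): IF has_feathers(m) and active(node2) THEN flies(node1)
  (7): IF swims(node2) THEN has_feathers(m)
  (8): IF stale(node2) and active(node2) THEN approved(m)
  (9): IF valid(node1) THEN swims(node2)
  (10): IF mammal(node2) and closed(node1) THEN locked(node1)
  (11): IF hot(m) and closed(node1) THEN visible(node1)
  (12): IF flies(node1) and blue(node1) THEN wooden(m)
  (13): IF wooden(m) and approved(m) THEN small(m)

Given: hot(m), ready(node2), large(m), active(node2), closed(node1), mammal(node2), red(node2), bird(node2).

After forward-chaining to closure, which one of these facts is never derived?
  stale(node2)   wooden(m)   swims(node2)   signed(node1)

Round 1 fires (4), (5), (10), (11), giving stale(node2), swims(node2), locked(node1), visible(node1).
Round 2 fires (1), (7), (8), giving flagged(node1), has_feathers(m), approved(m).
Round 3 fires (2), (6), giving blue(node1), flies(node1).
Round 4 fires (12), giving wooden(m).
Round 5 fires (13), giving small(m).
Derived: stale(node2) (round 1), swims(node2) (round 1), wooden(m) (round 4). signed(node1) never appears in any round.

signed(node1)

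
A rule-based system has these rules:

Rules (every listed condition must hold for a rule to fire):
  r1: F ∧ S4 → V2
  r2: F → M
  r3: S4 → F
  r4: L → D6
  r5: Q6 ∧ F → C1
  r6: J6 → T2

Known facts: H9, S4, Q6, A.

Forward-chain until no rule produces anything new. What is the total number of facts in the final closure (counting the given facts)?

8

Round 1: r3 [S4 → F]. Adds F.
Round 2: r1 [F ∧ S4 → V2]; r2 [F → M]; r5 [Q6 ∧ F → C1]. Adds V2, M, C1.
Closure: {A, C1, F, H9, M, Q6, S4, V2} — 8 facts.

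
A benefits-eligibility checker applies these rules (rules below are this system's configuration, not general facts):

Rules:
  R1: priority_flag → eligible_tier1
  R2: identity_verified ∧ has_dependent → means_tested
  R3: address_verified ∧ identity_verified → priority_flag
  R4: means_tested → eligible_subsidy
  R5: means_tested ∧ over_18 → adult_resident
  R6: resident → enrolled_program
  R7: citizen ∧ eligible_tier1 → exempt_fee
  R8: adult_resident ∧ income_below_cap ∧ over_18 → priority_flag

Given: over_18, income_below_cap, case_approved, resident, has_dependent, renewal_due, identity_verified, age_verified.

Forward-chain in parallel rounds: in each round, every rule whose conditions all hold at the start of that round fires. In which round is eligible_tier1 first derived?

Round 1 fires R2, R6, giving means_tested, enrolled_program.
Round 2 fires R4, R5, giving eligible_subsidy, adult_resident.
Round 3 fires R8, giving priority_flag.
Round 4 fires R1, giving eligible_tier1.
eligible_tier1 first appears in round 4.

4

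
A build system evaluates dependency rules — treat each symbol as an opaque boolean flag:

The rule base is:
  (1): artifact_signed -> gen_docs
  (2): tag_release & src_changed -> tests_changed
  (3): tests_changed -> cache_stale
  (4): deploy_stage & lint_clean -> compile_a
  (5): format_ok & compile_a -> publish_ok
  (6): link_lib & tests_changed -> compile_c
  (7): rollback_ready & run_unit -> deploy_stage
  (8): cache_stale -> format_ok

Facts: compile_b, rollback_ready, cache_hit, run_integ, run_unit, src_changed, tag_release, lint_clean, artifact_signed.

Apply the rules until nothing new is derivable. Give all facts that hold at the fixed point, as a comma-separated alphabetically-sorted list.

artifact_signed, cache_hit, cache_stale, compile_a, compile_b, deploy_stage, format_ok, gen_docs, lint_clean, publish_ok, rollback_ready, run_integ, run_unit, src_changed, tag_release, tests_changed

Round 1: (1) [artifact_signed -> gen_docs]; (2) [tag_release & src_changed -> tests_changed]; (7) [rollback_ready & run_unit -> deploy_stage]. New: gen_docs, tests_changed, deploy_stage.
Round 2: (3) [tests_changed -> cache_stale]; (4) [deploy_stage & lint_clean -> compile_a]. New: cache_stale, compile_a.
Round 3: (8) [cache_stale -> format_ok]. New: format_ok.
Round 4: (5) [format_ok & compile_a -> publish_ok]. New: publish_ok.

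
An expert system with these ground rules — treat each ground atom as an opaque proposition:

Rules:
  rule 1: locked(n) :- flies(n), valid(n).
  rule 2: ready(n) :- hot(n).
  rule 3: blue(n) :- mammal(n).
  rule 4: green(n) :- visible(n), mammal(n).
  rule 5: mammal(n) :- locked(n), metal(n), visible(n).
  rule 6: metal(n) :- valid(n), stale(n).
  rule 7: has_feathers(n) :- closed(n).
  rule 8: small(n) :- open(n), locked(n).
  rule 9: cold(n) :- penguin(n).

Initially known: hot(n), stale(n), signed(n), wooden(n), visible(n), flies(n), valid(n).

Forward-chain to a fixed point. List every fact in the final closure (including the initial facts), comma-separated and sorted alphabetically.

blue(n), flies(n), green(n), hot(n), locked(n), mammal(n), metal(n), ready(n), signed(n), stale(n), valid(n), visible(n), wooden(n)

Round 1 — rule 1, rule 2, rule 6, derive locked(n), ready(n), metal(n).
Round 2 — rule 5, derive mammal(n).
Round 3 — rule 3, rule 4, derive blue(n), green(n).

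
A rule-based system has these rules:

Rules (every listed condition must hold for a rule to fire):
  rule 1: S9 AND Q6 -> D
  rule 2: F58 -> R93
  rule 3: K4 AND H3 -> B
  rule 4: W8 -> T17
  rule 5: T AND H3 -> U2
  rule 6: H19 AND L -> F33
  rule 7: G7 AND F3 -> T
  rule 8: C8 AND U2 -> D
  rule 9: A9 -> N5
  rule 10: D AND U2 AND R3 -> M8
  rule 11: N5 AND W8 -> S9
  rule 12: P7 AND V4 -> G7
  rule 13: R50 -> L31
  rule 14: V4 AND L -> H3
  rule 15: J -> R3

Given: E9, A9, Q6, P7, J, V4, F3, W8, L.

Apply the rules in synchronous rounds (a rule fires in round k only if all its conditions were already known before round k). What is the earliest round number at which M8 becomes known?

[1] rule 4 [W8 -> T17]; rule 9 [A9 -> N5]; rule 12 [P7 AND V4 -> G7]; rule 14 [V4 AND L -> H3]; rule 15 [J -> R3]. ⇒ new: T17, N5, G7, H3, R3.
[2] rule 7 [G7 AND F3 -> T]; rule 11 [N5 AND W8 -> S9]. ⇒ new: T, S9.
[3] rule 1 [S9 AND Q6 -> D]; rule 5 [T AND H3 -> U2]. ⇒ new: D, U2.
[4] rule 10 [D AND U2 AND R3 -> M8]. ⇒ new: M8.
M8 first appears in round 4.

4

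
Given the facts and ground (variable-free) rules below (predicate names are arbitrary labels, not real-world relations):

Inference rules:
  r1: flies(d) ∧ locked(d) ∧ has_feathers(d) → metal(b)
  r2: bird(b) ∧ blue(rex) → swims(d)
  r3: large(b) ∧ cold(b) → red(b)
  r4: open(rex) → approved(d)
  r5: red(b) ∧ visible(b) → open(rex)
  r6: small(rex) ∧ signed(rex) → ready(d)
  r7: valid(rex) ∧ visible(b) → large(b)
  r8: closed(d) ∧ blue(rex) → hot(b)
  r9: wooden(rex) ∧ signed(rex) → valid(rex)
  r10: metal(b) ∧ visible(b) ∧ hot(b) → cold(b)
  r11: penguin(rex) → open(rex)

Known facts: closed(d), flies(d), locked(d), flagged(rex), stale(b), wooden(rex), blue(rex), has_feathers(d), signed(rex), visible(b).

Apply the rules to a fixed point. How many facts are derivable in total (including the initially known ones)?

18

Round 1 — r1, r8, r9, derive metal(b), hot(b), valid(rex).
Round 2 — r7, r10, derive large(b), cold(b).
Round 3 — r3, derive red(b).
Round 4 — r5, derive open(rex).
Round 5 — r4, derive approved(d).
Closure: {approved(d), blue(rex), closed(d), cold(b), flagged(rex), flies(d), has_feathers(d), hot(b), large(b), locked(d), metal(b), open(rex), red(b), signed(rex), stale(b), valid(rex), visible(b), wooden(rex)} — 18 facts.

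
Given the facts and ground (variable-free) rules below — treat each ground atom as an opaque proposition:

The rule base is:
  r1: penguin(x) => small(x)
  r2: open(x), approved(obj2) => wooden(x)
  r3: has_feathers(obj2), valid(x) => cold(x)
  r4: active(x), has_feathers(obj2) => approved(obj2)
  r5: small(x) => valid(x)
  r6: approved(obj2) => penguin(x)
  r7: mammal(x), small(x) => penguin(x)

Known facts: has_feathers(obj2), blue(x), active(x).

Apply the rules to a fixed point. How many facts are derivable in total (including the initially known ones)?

8

Round 1 fires r4, giving approved(obj2).
Round 2 fires r6, giving penguin(x).
Round 3 fires r1, giving small(x).
Round 4 fires r5, giving valid(x).
Round 5 fires r3, giving cold(x).
Closure: {active(x), approved(obj2), blue(x), cold(x), has_feathers(obj2), penguin(x), small(x), valid(x)} — 8 facts.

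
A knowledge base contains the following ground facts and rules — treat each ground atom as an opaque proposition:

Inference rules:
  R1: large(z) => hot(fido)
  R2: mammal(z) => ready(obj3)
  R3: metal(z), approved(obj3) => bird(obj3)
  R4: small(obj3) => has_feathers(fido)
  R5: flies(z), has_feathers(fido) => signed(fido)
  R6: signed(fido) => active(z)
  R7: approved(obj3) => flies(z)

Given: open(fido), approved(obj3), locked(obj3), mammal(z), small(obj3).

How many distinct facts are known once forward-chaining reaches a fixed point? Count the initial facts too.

10

[1] R2 [mammal(z) => ready(obj3)]; R4 [small(obj3) => has_feathers(fido)]; R7 [approved(obj3) => flies(z)]. ⇒ new: ready(obj3), has_feathers(fido), flies(z).
[2] R5 [flies(z), has_feathers(fido) => signed(fido)]. ⇒ new: signed(fido).
[3] R6 [signed(fido) => active(z)]. ⇒ new: active(z).
Closure: {active(z), approved(obj3), flies(z), has_feathers(fido), locked(obj3), mammal(z), open(fido), ready(obj3), signed(fido), small(obj3)} — 10 facts.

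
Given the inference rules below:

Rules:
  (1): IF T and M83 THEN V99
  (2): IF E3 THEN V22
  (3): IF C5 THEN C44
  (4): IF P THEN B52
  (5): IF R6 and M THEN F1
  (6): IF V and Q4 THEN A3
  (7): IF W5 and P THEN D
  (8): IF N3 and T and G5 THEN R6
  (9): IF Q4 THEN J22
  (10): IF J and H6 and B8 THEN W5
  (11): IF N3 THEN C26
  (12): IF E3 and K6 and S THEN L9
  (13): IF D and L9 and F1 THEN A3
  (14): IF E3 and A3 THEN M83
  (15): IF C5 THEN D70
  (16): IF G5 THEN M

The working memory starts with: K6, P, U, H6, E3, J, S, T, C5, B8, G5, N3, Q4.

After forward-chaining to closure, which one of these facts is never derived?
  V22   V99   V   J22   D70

V

Round 1: (2) [IF E3 THEN V22]; (3) [IF C5 THEN C44]; (4) [IF P THEN B52]; (8) [IF N3 and T and G5 THEN R6]; (9) [IF Q4 THEN J22]; (10) [IF J and H6 and B8 THEN W5]; (11) [IF N3 THEN C26]; (12) [IF E3 and K6 and S THEN L9]; (15) [IF C5 THEN D70]; (16) [IF G5 THEN M]. Adds V22, C44, B52, R6, J22, W5, C26, L9, D70, M.
Round 2: (5) [IF R6 and M THEN F1]; (7) [IF W5 and P THEN D]. Adds F1, D.
Round 3: (13) [IF D and L9 and F1 THEN A3]. Adds A3.
Round 4: (14) [IF E3 and A3 THEN M83]. Adds M83.
Round 5: (1) [IF T and M83 THEN V99]. Adds V99.
Derived: D70 (round 1), V22 (round 1), J22 (round 1), V99 (round 5). V never appears in any round.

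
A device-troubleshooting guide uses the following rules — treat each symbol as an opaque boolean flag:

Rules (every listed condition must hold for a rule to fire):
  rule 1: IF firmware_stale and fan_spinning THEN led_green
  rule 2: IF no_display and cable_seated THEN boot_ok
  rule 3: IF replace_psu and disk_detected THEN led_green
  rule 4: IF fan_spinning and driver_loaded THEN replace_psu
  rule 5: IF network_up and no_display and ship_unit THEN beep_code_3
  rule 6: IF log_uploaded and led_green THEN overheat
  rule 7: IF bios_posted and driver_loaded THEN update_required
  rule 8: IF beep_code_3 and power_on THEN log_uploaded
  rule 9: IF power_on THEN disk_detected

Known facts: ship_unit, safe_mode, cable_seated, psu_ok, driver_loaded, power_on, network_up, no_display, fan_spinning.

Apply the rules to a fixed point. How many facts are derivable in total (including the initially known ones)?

16

Round 1 — rule 2, rule 4, rule 5, rule 9, derive boot_ok, replace_psu, beep_code_3, disk_detected.
Round 2 — rule 3, rule 8, derive led_green, log_uploaded.
Round 3 — rule 6, derive overheat.
Closure: {beep_code_3, boot_ok, cable_seated, disk_detected, driver_loaded, fan_spinning, led_green, log_uploaded, network_up, no_display, overheat, power_on, psu_ok, replace_psu, safe_mode, ship_unit} — 16 facts.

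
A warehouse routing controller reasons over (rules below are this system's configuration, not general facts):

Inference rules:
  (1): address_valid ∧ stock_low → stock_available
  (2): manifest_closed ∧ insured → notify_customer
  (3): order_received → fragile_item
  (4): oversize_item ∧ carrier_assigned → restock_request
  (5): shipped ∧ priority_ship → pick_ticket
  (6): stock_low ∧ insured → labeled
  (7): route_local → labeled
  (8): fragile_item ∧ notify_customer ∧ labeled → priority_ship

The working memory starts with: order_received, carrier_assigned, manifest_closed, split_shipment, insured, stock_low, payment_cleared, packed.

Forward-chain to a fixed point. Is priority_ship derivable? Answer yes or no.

Round 1: (2) [manifest_closed ∧ insured → notify_customer]; (3) [order_received → fragile_item]; (6) [stock_low ∧ insured → labeled]. Adds notify_customer, fragile_item, labeled.
Round 2: (8) [fragile_item ∧ notify_customer ∧ labeled → priority_ship]. Adds priority_ship.
priority_ship appears in round 2, so it is derivable.

yes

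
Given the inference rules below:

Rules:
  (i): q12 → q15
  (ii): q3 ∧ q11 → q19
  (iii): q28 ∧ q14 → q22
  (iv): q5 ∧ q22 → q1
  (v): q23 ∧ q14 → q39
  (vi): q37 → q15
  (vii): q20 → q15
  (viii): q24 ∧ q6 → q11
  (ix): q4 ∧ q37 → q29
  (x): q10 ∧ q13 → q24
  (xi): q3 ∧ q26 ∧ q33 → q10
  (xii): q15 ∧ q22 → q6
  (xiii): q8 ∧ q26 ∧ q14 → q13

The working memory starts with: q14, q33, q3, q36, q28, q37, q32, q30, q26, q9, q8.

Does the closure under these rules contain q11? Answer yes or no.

yes

Round 1: (iii) [q28 ∧ q14 → q22]; (vi) [q37 → q15]; (xi) [q3 ∧ q26 ∧ q33 → q10]; (xiii) [q8 ∧ q26 ∧ q14 → q13]. New: q22, q15, q10, q13.
Round 2: (x) [q10 ∧ q13 → q24]; (xii) [q15 ∧ q22 → q6]. New: q24, q6.
Round 3: (viii) [q24 ∧ q6 → q11]. New: q11.
Round 4: (ii) [q3 ∧ q11 → q19]. New: q19.
q11 appears in round 3, so it is derivable.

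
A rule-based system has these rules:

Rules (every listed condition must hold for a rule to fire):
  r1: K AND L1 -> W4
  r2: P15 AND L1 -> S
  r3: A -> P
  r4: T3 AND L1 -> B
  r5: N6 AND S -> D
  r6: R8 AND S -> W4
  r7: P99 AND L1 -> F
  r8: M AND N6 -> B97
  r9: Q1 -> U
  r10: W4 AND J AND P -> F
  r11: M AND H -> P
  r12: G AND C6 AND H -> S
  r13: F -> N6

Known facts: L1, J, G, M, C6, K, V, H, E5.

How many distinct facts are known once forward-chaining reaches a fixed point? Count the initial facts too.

Round 1: r1 [K AND L1 -> W4]; r11 [M AND H -> P]; r12 [G AND C6 AND H -> S]. Adds W4, P, S.
Round 2: r10 [W4 AND J AND P -> F]. Adds F.
Round 3: r13 [F -> N6]. Adds N6.
Round 4: r5 [N6 AND S -> D]; r8 [M AND N6 -> B97]. Adds D, B97.
Closure: {B97, C6, D, E5, F, G, H, J, K, L1, M, N6, P, S, V, W4} — 16 facts.

16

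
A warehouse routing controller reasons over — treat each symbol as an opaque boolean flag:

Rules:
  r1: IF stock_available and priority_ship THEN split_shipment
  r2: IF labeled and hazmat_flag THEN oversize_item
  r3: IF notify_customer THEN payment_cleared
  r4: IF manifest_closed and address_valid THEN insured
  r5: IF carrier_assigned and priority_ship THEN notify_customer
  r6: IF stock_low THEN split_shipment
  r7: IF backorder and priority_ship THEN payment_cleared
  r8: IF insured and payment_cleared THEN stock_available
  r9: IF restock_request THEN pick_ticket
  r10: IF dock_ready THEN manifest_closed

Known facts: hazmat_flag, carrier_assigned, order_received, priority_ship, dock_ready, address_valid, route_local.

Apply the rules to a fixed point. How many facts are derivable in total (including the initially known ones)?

[1] r5 [IF carrier_assigned and priority_ship THEN notify_customer]; r10 [IF dock_ready THEN manifest_closed]. ⇒ new: notify_customer, manifest_closed.
[2] r3 [IF notify_customer THEN payment_cleared]; r4 [IF manifest_closed and address_valid THEN insured]. ⇒ new: payment_cleared, insured.
[3] r8 [IF insured and payment_cleared THEN stock_available]. ⇒ new: stock_available.
[4] r1 [IF stock_available and priority_ship THEN split_shipment]. ⇒ new: split_shipment.
Closure: {address_valid, carrier_assigned, dock_ready, hazmat_flag, insured, manifest_closed, notify_customer, order_received, payment_cleared, priority_ship, route_local, split_shipment, stock_available} — 13 facts.

13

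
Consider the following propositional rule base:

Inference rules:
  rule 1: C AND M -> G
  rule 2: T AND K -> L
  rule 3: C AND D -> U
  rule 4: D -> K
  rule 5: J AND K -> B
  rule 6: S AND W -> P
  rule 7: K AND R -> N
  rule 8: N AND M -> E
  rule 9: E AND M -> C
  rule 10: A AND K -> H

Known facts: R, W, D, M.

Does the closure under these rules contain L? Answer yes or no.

no

Round 1: rule 4 [D -> K]. New: K.
Round 2: rule 7 [K AND R -> N]. New: N.
Round 3: rule 8 [N AND M -> E]. New: E.
Round 4: rule 9 [E AND M -> C]. New: C.
Round 5: rule 1 [C AND M -> G]; rule 3 [C AND D -> U]. New: G, U.
Fixed point reached. L is concluded only by rule 2; rule 2 needs T (never derived).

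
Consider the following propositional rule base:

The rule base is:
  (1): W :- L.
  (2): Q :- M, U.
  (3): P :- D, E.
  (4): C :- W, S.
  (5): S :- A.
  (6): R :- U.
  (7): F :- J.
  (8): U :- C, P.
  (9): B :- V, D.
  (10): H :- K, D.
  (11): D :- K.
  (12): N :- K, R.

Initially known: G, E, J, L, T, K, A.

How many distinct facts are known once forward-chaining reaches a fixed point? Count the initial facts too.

[1] (1) [W :- L.]; (5) [S :- A.]; (7) [F :- J.]; (11) [D :- K.]. ⇒ new: W, S, F, D.
[2] (3) [P :- D, E.]; (4) [C :- W, S.]; (10) [H :- K, D.]. ⇒ new: P, C, H.
[3] (8) [U :- C, P.]. ⇒ new: U.
[4] (6) [R :- U.]. ⇒ new: R.
[5] (12) [N :- K, R.]. ⇒ new: N.
Closure: {A, C, D, E, F, G, H, J, K, L, N, P, R, S, T, U, W} — 17 facts.

17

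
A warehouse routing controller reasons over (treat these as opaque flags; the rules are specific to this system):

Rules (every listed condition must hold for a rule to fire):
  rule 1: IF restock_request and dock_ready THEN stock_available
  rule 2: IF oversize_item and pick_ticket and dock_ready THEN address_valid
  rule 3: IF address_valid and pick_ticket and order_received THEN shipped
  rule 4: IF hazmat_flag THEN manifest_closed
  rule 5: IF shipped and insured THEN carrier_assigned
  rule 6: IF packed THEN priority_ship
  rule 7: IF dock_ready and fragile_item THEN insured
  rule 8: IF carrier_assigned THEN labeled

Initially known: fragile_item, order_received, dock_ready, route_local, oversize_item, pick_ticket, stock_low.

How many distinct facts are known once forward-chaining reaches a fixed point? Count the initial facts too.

12

Round 1 — rule 2, rule 7, derive address_valid, insured.
Round 2 — rule 3, derive shipped.
Round 3 — rule 5, derive carrier_assigned.
Round 4 — rule 8, derive labeled.
Closure: {address_valid, carrier_assigned, dock_ready, fragile_item, insured, labeled, order_received, oversize_item, pick_ticket, route_local, shipped, stock_low} — 12 facts.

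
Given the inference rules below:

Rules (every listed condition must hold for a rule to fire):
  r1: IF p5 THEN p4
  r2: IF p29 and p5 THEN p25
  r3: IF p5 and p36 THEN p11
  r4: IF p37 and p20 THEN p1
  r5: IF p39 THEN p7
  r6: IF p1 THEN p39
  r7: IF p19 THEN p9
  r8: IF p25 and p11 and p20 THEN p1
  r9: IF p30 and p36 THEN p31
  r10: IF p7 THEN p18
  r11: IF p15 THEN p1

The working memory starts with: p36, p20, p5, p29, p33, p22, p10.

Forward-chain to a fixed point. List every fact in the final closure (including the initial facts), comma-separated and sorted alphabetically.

Round 1: r1 [IF p5 THEN p4]; r2 [IF p29 and p5 THEN p25]; r3 [IF p5 and p36 THEN p11]. Adds p4, p25, p11.
Round 2: r8 [IF p25 and p11 and p20 THEN p1]. Adds p1.
Round 3: r6 [IF p1 THEN p39]. Adds p39.
Round 4: r5 [IF p39 THEN p7]. Adds p7.
Round 5: r10 [IF p7 THEN p18]. Adds p18.

p1, p10, p11, p18, p20, p22, p25, p29, p33, p36, p39, p4, p5, p7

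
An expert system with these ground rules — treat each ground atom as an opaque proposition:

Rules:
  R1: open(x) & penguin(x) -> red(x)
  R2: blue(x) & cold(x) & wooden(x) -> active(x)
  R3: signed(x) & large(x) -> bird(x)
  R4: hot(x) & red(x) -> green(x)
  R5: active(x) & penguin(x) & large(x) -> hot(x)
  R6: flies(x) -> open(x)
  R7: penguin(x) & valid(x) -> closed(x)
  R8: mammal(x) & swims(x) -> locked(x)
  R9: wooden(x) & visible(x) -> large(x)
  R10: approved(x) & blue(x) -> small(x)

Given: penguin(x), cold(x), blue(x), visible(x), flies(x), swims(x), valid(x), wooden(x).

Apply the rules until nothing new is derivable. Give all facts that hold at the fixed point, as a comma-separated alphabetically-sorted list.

active(x), blue(x), closed(x), cold(x), flies(x), green(x), hot(x), large(x), open(x), penguin(x), red(x), swims(x), valid(x), visible(x), wooden(x)

Round 1 fires R2, R6, R7, R9, giving active(x), open(x), closed(x), large(x).
Round 2 fires R1, R5, giving red(x), hot(x).
Round 3 fires R4, giving green(x).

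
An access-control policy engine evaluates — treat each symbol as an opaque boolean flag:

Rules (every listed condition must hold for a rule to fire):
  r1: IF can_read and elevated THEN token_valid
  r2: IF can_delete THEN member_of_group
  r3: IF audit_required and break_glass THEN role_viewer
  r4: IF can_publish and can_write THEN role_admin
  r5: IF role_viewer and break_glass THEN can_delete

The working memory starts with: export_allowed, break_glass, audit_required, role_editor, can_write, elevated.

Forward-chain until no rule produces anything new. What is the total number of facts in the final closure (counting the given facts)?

9

Round 1 fires r3, giving role_viewer.
Round 2 fires r5, giving can_delete.
Round 3 fires r2, giving member_of_group.
Closure: {audit_required, break_glass, can_delete, can_write, elevated, export_allowed, member_of_group, role_editor, role_viewer} — 9 facts.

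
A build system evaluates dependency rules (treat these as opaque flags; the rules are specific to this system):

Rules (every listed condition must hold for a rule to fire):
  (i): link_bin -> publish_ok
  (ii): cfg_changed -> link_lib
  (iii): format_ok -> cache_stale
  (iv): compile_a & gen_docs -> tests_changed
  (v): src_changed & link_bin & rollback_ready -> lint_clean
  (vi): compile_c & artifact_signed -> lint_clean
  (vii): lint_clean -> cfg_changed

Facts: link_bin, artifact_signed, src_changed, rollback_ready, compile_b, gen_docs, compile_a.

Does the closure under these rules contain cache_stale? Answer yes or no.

no

Round 1 — (i), (iv), (v), derive publish_ok, tests_changed, lint_clean.
Round 2 — (vii), derive cfg_changed.
Round 3 — (ii), derive link_lib.
Fixed point reached. cache_stale is concluded only by (iii); (iii) needs format_ok (never derived).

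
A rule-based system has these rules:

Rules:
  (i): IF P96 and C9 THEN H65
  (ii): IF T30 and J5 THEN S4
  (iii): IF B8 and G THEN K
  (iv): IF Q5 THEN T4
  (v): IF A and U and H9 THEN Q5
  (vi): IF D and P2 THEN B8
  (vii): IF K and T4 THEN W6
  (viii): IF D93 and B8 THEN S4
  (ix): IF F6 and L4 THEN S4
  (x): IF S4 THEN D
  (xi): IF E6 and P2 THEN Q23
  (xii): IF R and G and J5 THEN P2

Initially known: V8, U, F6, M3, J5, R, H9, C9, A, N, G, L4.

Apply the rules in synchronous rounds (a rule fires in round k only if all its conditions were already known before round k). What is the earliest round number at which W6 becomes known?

Round 1 — (v), (ix), (xii), derive Q5, S4, P2.
Round 2 — (iv), (x), derive T4, D.
Round 3 — (vi), derive B8.
Round 4 — (iii), derive K.
Round 5 — (vii), derive W6.
W6 first appears in round 5.

5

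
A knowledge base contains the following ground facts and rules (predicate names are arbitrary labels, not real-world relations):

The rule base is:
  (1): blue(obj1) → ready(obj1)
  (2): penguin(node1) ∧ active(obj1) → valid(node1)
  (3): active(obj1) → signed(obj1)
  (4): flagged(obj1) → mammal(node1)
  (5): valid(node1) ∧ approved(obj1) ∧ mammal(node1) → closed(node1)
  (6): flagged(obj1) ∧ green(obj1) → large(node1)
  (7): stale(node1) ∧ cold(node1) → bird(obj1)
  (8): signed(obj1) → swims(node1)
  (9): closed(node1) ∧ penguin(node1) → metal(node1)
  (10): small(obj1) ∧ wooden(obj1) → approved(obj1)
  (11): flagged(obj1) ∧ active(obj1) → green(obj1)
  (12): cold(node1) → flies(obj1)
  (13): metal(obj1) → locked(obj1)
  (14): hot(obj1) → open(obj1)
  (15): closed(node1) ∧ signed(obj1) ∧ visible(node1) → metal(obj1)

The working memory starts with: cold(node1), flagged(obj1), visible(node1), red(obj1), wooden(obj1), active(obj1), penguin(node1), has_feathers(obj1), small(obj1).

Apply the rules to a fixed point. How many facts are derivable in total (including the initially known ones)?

Round 1 — (2), (3), (4), (10), (11), (12), derive valid(node1), signed(obj1), mammal(node1), approved(obj1), green(obj1), flies(obj1).
Round 2 — (5), (6), (8), derive closed(node1), large(node1), swims(node1).
Round 3 — (9), (15), derive metal(node1), metal(obj1).
Round 4 — (13), derive locked(obj1).
Closure: {active(obj1), approved(obj1), closed(node1), cold(node1), flagged(obj1), flies(obj1), green(obj1), has_feathers(obj1), large(node1), locked(obj1), mammal(node1), metal(node1), metal(obj1), penguin(node1), red(obj1), signed(obj1), small(obj1), swims(node1), valid(node1), visible(node1), wooden(obj1)} — 21 facts.

21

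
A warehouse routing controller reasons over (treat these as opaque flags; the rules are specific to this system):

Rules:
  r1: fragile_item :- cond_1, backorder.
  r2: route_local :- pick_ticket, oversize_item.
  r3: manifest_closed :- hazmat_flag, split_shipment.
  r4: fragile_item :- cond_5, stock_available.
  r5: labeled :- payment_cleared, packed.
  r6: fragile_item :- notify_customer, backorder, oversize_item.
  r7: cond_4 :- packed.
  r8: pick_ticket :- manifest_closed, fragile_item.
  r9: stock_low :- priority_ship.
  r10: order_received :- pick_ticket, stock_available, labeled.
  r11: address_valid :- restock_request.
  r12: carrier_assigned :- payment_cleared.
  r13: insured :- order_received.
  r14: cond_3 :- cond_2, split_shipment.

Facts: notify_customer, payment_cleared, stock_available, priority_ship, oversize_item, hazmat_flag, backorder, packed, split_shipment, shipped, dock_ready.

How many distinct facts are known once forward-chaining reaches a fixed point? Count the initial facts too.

Round 1 — r3, r5, r6, r7, r9, r12, derive manifest_closed, labeled, fragile_item, cond_4, stock_low, carrier_assigned.
Round 2 — r8, derive pick_ticket.
Round 3 — r2, r10, derive route_local, order_received.
Round 4 — r13, derive insured.
Closure: {backorder, carrier_assigned, cond_4, dock_ready, fragile_item, hazmat_flag, insured, labeled, manifest_closed, notify_customer, order_received, oversize_item, packed, payment_cleared, pick_ticket, priority_ship, route_local, shipped, split_shipment, stock_available, stock_low} — 21 facts.

21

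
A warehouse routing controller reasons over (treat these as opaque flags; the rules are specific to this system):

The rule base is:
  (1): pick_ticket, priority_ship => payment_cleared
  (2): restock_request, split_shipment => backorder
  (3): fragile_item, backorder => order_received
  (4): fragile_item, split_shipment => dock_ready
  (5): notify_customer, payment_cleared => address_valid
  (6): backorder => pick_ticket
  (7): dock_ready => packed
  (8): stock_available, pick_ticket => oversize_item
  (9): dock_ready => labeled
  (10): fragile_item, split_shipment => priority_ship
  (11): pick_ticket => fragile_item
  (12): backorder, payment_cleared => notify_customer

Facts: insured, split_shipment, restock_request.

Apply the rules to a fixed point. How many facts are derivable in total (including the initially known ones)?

Round 1 fires (2), giving backorder.
Round 2 fires (6), giving pick_ticket.
Round 3 fires (11), giving fragile_item.
Round 4 fires (3), (4), (10), giving order_received, dock_ready, priority_ship.
Round 5 fires (1), (7), (9), giving payment_cleared, packed, labeled.
Round 6 fires (12), giving notify_customer.
Round 7 fires (5), giving address_valid.
Closure: {address_valid, backorder, dock_ready, fragile_item, insured, labeled, notify_customer, order_received, packed, payment_cleared, pick_ticket, priority_ship, restock_request, split_shipment} — 14 facts.

14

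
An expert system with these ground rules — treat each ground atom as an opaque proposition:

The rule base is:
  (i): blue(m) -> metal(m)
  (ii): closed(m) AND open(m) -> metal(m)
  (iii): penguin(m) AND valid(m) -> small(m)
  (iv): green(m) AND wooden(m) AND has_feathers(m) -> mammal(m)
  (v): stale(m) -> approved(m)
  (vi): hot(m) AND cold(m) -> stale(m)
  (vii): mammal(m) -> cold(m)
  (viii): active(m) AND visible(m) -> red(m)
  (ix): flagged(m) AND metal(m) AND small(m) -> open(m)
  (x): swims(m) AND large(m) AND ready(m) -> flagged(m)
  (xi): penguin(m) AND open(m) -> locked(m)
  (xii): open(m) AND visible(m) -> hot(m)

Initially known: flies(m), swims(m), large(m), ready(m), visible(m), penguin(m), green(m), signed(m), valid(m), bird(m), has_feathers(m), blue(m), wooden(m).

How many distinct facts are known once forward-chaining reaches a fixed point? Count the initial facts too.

Round 1 fires (i), (iii), (iv), (x), giving metal(m), small(m), mammal(m), flagged(m).
Round 2 fires (vii), (ix), giving cold(m), open(m).
Round 3 fires (xi), (xii), giving locked(m), hot(m).
Round 4 fires (vi), giving stale(m).
Round 5 fires (v), giving approved(m).
Closure: {approved(m), bird(m), blue(m), cold(m), flagged(m), flies(m), green(m), has_feathers(m), hot(m), large(m), locked(m), mammal(m), metal(m), open(m), penguin(m), ready(m), signed(m), small(m), stale(m), swims(m), valid(m), visible(m), wooden(m)} — 23 facts.

23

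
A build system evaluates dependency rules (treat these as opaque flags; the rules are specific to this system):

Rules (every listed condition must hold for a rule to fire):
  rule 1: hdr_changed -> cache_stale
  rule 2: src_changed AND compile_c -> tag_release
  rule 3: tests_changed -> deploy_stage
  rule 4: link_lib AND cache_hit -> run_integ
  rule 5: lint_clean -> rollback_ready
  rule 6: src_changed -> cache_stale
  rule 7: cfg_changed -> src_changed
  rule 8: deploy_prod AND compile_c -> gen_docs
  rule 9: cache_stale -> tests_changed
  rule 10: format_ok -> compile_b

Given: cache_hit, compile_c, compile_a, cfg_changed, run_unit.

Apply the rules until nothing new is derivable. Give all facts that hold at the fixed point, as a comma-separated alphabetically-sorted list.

Round 1 fires rule 7, giving src_changed.
Round 2 fires rule 2, rule 6, giving tag_release, cache_stale.
Round 3 fires rule 9, giving tests_changed.
Round 4 fires rule 3, giving deploy_stage.

cache_hit, cache_stale, cfg_changed, compile_a, compile_c, deploy_stage, run_unit, src_changed, tag_release, tests_changed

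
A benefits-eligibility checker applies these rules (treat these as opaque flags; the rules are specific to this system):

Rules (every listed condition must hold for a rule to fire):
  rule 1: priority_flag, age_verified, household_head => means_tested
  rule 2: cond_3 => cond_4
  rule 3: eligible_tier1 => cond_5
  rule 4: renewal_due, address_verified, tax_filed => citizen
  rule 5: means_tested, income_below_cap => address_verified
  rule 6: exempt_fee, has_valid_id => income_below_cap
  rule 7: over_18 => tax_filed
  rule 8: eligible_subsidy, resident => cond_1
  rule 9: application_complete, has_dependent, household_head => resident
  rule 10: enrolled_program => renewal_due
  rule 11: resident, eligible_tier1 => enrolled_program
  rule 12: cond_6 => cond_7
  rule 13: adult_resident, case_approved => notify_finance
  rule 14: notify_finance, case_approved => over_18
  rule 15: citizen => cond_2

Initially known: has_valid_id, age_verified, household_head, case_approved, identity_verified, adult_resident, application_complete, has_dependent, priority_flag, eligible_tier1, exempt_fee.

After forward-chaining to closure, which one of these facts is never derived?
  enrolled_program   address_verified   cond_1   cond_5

cond_1

Round 1: rule 1 [priority_flag, age_verified, household_head => means_tested]; rule 3 [eligible_tier1 => cond_5]; rule 6 [exempt_fee, has_valid_id => income_below_cap]; rule 9 [application_complete, has_dependent, household_head => resident]; rule 13 [adult_resident, case_approved => notify_finance]. New: means_tested, cond_5, income_below_cap, resident, notify_finance.
Round 2: rule 5 [means_tested, income_below_cap => address_verified]; rule 11 [resident, eligible_tier1 => enrolled_program]; rule 14 [notify_finance, case_approved => over_18]. New: address_verified, enrolled_program, over_18.
Round 3: rule 7 [over_18 => tax_filed]; rule 10 [enrolled_program => renewal_due]. New: tax_filed, renewal_due.
Round 4: rule 4 [renewal_due, address_verified, tax_filed => citizen]. New: citizen.
Round 5: rule 15 [citizen => cond_2]. New: cond_2.
Derived: address_verified (round 2), enrolled_program (round 2), cond_5 (round 1). cond_1 never appears in any round.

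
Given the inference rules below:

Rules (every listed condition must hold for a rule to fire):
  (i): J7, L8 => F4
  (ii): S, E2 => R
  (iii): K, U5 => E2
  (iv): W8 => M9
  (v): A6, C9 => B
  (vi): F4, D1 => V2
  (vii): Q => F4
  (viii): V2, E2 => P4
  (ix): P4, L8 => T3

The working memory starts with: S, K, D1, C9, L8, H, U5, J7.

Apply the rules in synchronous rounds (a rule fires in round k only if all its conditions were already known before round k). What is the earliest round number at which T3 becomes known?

4

Round 1: (i) [J7, L8 => F4]; (iii) [K, U5 => E2]. New: F4, E2.
Round 2: (ii) [S, E2 => R]; (vi) [F4, D1 => V2]. New: R, V2.
Round 3: (viii) [V2, E2 => P4]. New: P4.
Round 4: (ix) [P4, L8 => T3]. New: T3.
T3 first appears in round 4.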